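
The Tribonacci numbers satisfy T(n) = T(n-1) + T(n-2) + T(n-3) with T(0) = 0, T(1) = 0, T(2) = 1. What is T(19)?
Computing the sequence terms:
0, 0, 1, 1, 2, 4, 7, 13, 24, 44, 81, 149, 274, 504, 927, 1705, 3136, 5768, 10609, 19513

19513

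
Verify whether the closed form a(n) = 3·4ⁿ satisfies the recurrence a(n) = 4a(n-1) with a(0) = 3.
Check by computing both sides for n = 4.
From the recurrence with a(0) = 3:
  a(0) = 3, a(1) = 12, a(2) = 48, a(3) = 192, a(4) = 768
  so the recurrence gives a(4) = 768.
From the proposed closed form a(n) = 3·4ⁿ:
  a(4) = 768.
Both sides give 768 at n = 4, and the initial condition(s) match, so the closed form is consistent.

Yes, the closed form is correct.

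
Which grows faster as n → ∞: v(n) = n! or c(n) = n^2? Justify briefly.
Comparing growth rates:
Growth-rate hierarchy: log n ≺ any polynomial ≺ any exponential cⁿ (c>1) ≺ n! ≺ nⁿ.
factorial dominates polynomial degree 2 asymptotically.

v(n) grows faster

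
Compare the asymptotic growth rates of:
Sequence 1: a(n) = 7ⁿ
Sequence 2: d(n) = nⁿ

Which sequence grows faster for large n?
Comparing growth rates:
Growth-rate hierarchy: log n ≺ any polynomial ≺ any exponential cⁿ (c>1) ≺ n! ≺ nⁿ.
super-exponential nⁿ dominates exponential base 7 asymptotically.

d(n) grows faster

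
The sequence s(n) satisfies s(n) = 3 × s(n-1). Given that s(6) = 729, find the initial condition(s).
In general s(n) = 3ⁿ · s(0). At n = 6: s(0) = s(6) / 3^6 = 729 / 729 = 1.

s(0) = 1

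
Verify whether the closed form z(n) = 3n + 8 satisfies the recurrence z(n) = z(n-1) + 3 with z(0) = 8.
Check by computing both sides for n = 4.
From the recurrence with z(0) = 8:
  z(0) = 8, z(1) = 11, z(2) = 14, z(3) = 17, z(4) = 20
  so the recurrence gives z(4) = 20.
From the proposed closed form z(n) = 3n + 8:
  z(4) = 20.
Both sides give 20 at n = 4, and the initial condition(s) match, so the closed form is consistent.

Yes, the closed form is correct.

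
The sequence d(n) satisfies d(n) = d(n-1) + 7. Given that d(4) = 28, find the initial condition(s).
d(4) = d(0) + 4·7, so d(0) = 28 - 28 = 0.

d(0) = 0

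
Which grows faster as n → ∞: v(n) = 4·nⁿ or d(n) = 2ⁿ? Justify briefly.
Comparing growth rates:
Growth-rate hierarchy: log n ≺ any polynomial ≺ any exponential cⁿ (c>1) ≺ n! ≺ nⁿ.
super-exponential nⁿ dominates exponential base 2 asymptotically.

v(n) grows faster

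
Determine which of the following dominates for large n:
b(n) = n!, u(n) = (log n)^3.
Comparing growth rates:
Growth-rate hierarchy: log n ≺ any polynomial ≺ any exponential cⁿ (c>1) ≺ n! ≺ nⁿ.
factorial dominates polylogarithmic (log n)^3 asymptotically.

b(n) grows faster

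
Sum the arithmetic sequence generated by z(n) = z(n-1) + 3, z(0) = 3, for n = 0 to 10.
Computing the sequence terms: 3, 6, 9, 12, 15, 18, 21, 24, 27, 30, 33
Adding these values together:

198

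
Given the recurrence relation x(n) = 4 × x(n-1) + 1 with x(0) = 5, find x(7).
Computing step by step:
x(0) = 5
x(1) = 4 × 5 + 1 = 21
x(2) = 4 × 21 + 1 = 85
x(3) = 4 × 85 + 1 = 341
x(4) = 4 × 341 + 1 = 1365
x(5) = 4 × 1365 + 1 = 5461
x(6) = 4 × 5461 + 1 = 21845
x(7) = 4 × 21845 + 1 = 87381

87381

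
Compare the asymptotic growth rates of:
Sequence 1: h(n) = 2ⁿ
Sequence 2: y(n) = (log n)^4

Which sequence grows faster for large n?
Comparing growth rates:
Growth-rate hierarchy: log n ≺ any polynomial ≺ any exponential cⁿ (c>1) ≺ n! ≺ nⁿ.
exponential base 2 dominates polylogarithmic (log n)^4 asymptotically.

h(n) grows faster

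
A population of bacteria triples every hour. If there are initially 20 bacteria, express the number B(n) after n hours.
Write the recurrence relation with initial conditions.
Each hour multiplies the count by 3, so the count after n hours depends only on the count after n-1 hours: B(n) = 3 × B(n-1). The starting count gives B(0) = 20.
Unrolling n times gives the closed form B(n) = 20 × 3ⁿ.

B(n) = 3 × B(n-1), B(0) = 20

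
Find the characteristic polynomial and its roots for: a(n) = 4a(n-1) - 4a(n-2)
Substitute a(n) = rⁿ and divide through by rⁿ⁻²: r² - 4r + 4 = 0
Factor: (r - 2)² = 0, so r = 2 (double root).
General solution: a(n) = (A + Bn)·2ⁿ

Characteristic: r² - 4r + 4 = 0, Roots: r = 2 (double root)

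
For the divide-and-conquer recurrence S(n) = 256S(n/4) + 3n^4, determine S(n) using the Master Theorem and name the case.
Master Theorem template: S(n) = a·S(n/b) + f(n).
Here: a=256, b=4, f(n)=3n^4
Compute log_b(a) = log_4(256) = 4.
f(n) = 3n^4 = Θ(n^4). Case 2: S(n) = Θ(n^4 log n).

Case 2: S(n) = Θ(n^4 log n)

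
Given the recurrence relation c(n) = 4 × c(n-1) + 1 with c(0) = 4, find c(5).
Computing step by step:
c(0) = 4
c(1) = 4 × 4 + 1 = 17
c(2) = 4 × 17 + 1 = 69
c(3) = 4 × 69 + 1 = 277
c(4) = 4 × 277 + 1 = 1109
c(5) = 4 × 1109 + 1 = 4437

4437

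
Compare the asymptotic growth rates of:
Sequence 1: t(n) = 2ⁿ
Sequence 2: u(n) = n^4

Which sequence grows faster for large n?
Comparing growth rates:
Growth-rate hierarchy: log n ≺ any polynomial ≺ any exponential cⁿ (c>1) ≺ n! ≺ nⁿ.
exponential base 2 dominates polynomial degree 4 asymptotically.

t(n) grows faster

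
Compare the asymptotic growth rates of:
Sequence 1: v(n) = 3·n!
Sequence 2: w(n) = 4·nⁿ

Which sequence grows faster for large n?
Comparing growth rates:
Growth-rate hierarchy: log n ≺ any polynomial ≺ any exponential cⁿ (c>1) ≺ n! ≺ nⁿ.
super-exponential nⁿ dominates factorial asymptotically.

w(n) grows faster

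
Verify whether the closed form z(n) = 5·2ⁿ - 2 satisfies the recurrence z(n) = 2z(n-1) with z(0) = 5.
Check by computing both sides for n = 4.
From the recurrence with z(0) = 5:
  z(0) = 5, z(1) = 10, z(2) = 20, z(3) = 40, z(4) = 80
  so the recurrence gives z(4) = 80.
From the proposed closed form z(n) = 5·2ⁿ - 2:
  z(4) = 78.
The recurrence gives 80 but the closed form gives 78, so the closed form does not satisfy the recurrence.

No, the closed form is incorrect.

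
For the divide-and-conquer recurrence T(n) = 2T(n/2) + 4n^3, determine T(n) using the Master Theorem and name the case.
Master Theorem template: T(n) = a·T(n/b) + f(n).
Here: a=2, b=2, f(n)=4n^3
Compute log_b(a) = log_2(2) = 1.
f(n) = 4n^3 = Ω(n^(1+ε)) with ε = 2, and the regularity condition holds (a·f(n/b) = (a/b^3)·f(n) with a/b^3 = 2^-2 < 1). Case 3: T(n) = Θ(f(n)) = Θ(n^3).

Case 3: T(n) = Θ(n^3)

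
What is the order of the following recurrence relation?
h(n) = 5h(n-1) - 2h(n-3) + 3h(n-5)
The order is the largest lag k for which h(n-k) appears. Here the deepest term is h(n-5), so the order is 5.

Order 5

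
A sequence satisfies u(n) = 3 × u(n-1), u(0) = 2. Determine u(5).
Computing step by step:
u(0) = 2
u(1) = 3 × 2 = 6
u(2) = 3 × 6 = 18
u(3) = 3 × 18 = 54
u(4) = 3 × 54 = 162
u(5) = 3 × 162 = 486

486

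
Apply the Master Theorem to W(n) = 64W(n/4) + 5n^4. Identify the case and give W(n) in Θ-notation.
Master Theorem template: W(n) = a·W(n/b) + f(n).
Here: a=64, b=4, f(n)=5n^4
Compute log_b(a) = log_4(64) = 3.
f(n) = 5n^4 = Ω(n^(3+ε)) with ε = 1, and the regularity condition holds (a·f(n/b) = (a/b^4)·f(n) with a/b^4 = 4^-1 < 1). Case 3: W(n) = Θ(f(n)) = Θ(n^4).

Case 3: W(n) = Θ(n^4)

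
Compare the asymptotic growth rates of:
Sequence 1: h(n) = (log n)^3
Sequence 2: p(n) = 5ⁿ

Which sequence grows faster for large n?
Comparing growth rates:
Growth-rate hierarchy: log n ≺ any polynomial ≺ any exponential cⁿ (c>1) ≺ n! ≺ nⁿ.
exponential base 5 dominates polylogarithmic (log n)^3 asymptotically.

p(n) grows faster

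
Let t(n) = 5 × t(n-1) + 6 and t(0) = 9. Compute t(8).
Computing step by step:
t(0) = 9
t(1) = 5 × 9 + 6 = 51
t(2) = 5 × 51 + 6 = 261
t(3) = 5 × 261 + 6 = 1311
t(4) = 5 × 1311 + 6 = 6561
t(5) = 5 × 6561 + 6 = 32811
t(6) = 5 × 32811 + 6 = 164061
t(7) = 5 × 164061 + 6 = 820311
t(8) = 5 × 820311 + 6 = 4101561

4101561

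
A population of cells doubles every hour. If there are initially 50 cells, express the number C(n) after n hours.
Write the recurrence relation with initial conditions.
Each hour multiplies the count by 2, so the count after n hours depends only on the count after n-1 hours: C(n) = 2 × C(n-1). The starting count gives C(0) = 50.
Unrolling n times gives the closed form C(n) = 50 × 2ⁿ.

C(n) = 2 × C(n-1), C(0) = 50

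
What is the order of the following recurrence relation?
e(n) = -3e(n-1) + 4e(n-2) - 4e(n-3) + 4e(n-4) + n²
The order is the largest lag k for which e(n-k) appears. Here the deepest term is e(n-4) (the n² term is non-homogeneous and does not affect the order), so the order is 4.

Order 4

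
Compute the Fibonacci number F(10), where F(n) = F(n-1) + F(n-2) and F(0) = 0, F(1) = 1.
Computing the sequence terms:
0, 1, 1, 2, 3, 5, 8, 13, 21, 34, 55

55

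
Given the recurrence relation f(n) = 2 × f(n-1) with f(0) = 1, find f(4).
Computing step by step:
f(0) = 1
f(1) = 2 × 1 = 2
f(2) = 2 × 2 = 4
f(3) = 2 × 4 = 8
f(4) = 2 × 8 = 16

16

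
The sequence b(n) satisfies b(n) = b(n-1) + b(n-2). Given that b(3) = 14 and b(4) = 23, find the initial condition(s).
Work backwards using b(k) = b(k+2) - b(k+1):
b(2) = b(4) - b(3) = 23 - 14 = 9
b(1) = b(3) - b(2) = 14 - 9 = 5
b(0) = b(2) - b(1) = 9 - 5 = 4

b(0) = 4, b(1) = 5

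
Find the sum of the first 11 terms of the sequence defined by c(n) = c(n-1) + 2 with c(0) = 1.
Computing the sequence terms: 1, 3, 5, 7, 9, 11, 13, 15, 17, 19, 21
Adding these values together:

121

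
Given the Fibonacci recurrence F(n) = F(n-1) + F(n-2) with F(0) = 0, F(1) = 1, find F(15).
Computing the sequence terms:
0, 1, 1, 2, 3, 5, 8, 13, 21, 34, 55, 89, 144, 233, 377, 610

610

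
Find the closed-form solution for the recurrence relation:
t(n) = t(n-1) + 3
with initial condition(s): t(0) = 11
Recurrence: t(n) = t(n-1) + 3, initial: t(0) = 11.
Each step adds 3, so t(n) = t(0) + 3n = 3n + 11.

t(n) = 3n + 11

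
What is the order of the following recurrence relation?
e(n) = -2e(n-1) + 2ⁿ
The order is the largest lag k for which e(n-k) appears. Here the deepest term is e(n-1) (the 2ⁿ term is non-homogeneous and does not affect the order), so the order is 1.

Order 1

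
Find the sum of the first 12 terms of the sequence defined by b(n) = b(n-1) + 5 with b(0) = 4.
Computing the sequence terms: 4, 9, 14, 19, 24, 29, 34, 39, 44, 49, 54, 59
Adding these values together:

378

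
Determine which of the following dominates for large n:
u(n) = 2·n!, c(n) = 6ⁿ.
Comparing growth rates:
Growth-rate hierarchy: log n ≺ any polynomial ≺ any exponential cⁿ (c>1) ≺ n! ≺ nⁿ.
factorial dominates exponential base 6 asymptotically.

u(n) grows faster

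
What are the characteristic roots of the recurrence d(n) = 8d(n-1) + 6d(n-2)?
Substitute d(n) = rⁿ and divide through by rⁿ⁻²: r² - 8r - 6 = 0
Discriminant: 8² + 4·6 = 88, not a perfect square, so by the quadratic formula r = (8 ± √88)/2.
General solution: d(n) = A·r₁ⁿ + B·r₂ⁿ where r₁,r₂ = (8 ± √88)/2

Characteristic: r² - 8r - 6 = 0, Roots: r = (8 ± √88)/2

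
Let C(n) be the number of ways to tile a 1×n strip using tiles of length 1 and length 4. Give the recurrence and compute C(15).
Condition on the last tile: it has length 1 (leaving a 1×(n-1) strip) or length 4 (leaving a 1×(n-4) strip), so C(n) = C(n-1) + C(n-4) (order-4 linear recurrence).
For 0 ≤ i < 4 only unit tiles fit, so C(i) = 1.
Iterating the recurrence: C(4) = 2, C(5) = 3, C(6) = 4, C(7) = 5, C(8) = 7, C(9) = 10, C(10) = 14, C(11) = 19, C(12) = 26, C(13) = 36, C(14) = 50, C(15) = 69.

C(n) = C(n-1) + C(n-4), with C(i) = 1 for 0 ≤ i < 4; C(15) = 69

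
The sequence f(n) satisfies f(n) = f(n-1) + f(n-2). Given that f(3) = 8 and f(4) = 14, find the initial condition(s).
Work backwards using f(k) = f(k+2) - f(k+1):
f(2) = f(4) - f(3) = 14 - 8 = 6
f(1) = f(3) - f(2) = 8 - 6 = 2
f(0) = f(2) - f(1) = 6 - 2 = 4

f(0) = 4, f(1) = 2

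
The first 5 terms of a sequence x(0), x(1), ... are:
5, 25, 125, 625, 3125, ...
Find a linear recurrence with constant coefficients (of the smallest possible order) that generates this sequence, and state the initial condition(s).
Look for the lowest-order linear relation among consecutive terms.
Observation: each term is 5× the previous.
Check at n=2: 5·25 = 125. ✓

x(n) = 5 × x(n-1), x(0) = 5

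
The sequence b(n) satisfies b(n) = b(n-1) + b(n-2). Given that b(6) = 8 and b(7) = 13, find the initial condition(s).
Work backwards using b(k) = b(k+2) - b(k+1):
b(5) = b(7) - b(6) = 13 - 8 = 5
b(4) = b(6) - b(5) = 8 - 5 = 3
b(3) = b(5) - b(4) = 5 - 3 = 2
b(2) = b(4) - b(3) = 3 - 2 = 1
b(1) = b(3) - b(2) = 2 - 1 = 1
b(0) = b(2) - b(1) = 1 - 1 = 0

b(0) = 0, b(1) = 1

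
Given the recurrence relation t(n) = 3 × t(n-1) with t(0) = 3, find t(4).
Computing step by step:
t(0) = 3
t(1) = 3 × 3 = 9
t(2) = 3 × 9 = 27
t(3) = 3 × 27 = 81
t(4) = 3 × 81 = 243

243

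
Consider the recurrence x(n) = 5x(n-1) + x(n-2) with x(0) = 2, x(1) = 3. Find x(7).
Computing the sequence terms:
2, 3, 17, 88, 457, 2373, 12322, 63983

63983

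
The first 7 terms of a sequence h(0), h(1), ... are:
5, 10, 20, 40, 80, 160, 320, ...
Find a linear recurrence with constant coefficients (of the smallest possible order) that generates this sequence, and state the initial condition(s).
Look for the lowest-order linear relation among consecutive terms.
Observation: each term is 2× the previous.
Check at n=2: 2·10 = 20. ✓

h(n) = 2 × h(n-1), h(0) = 5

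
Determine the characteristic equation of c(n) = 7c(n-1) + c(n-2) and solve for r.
Substitute c(n) = rⁿ and divide through by rⁿ⁻²: r² - 7r - 1 = 0
Discriminant: 7² + 4·1 = 53, not a perfect square, so by the quadratic formula r = (7 ± √53)/2.
General solution: c(n) = A·r₁ⁿ + B·r₂ⁿ where r₁,r₂ = (7 ± √53)/2

Characteristic: r² - 7r - 1 = 0, Roots: r = (7 ± √53)/2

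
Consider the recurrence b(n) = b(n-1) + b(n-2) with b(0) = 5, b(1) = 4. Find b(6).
Computing the sequence terms:
5, 4, 9, 13, 22, 35, 57

57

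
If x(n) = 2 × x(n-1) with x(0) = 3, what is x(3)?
Computing step by step:
x(0) = 3
x(1) = 2 × 3 = 6
x(2) = 2 × 6 = 12
x(3) = 2 × 12 = 24

24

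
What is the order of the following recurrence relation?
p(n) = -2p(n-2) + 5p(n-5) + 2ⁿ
The order is the largest lag k for which p(n-k) appears. Here the deepest term is p(n-5) (the 2ⁿ term is non-homogeneous and does not affect the order), so the order is 5.

Order 5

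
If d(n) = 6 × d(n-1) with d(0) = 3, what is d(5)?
Computing step by step:
d(0) = 3
d(1) = 6 × 3 = 18
d(2) = 6 × 18 = 108
d(3) = 6 × 108 = 648
d(4) = 6 × 648 = 3888
d(5) = 6 × 3888 = 23328

23328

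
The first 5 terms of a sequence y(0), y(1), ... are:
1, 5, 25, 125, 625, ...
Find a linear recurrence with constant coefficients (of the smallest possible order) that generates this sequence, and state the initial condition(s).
Look for the lowest-order linear relation among consecutive terms.
Observation: each term is 5× the previous.
Check at n=2: 5·5 = 25. ✓

y(n) = 5 × y(n-1), y(0) = 1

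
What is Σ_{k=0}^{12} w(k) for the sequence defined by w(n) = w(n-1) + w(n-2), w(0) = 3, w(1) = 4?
Computing the sequence terms: 3, 4, 7, 11, 18, 29, 47, 76, 123, 199, 322, 521, 843
Adding these values together:

2203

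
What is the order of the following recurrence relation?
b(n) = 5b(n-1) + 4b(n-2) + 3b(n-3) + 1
The order is the largest lag k for which b(n-k) appears. Here the deepest term is b(n-3) (the 1 term is non-homogeneous and does not affect the order), so the order is 3.

Order 3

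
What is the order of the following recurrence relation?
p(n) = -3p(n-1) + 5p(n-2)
The order is the largest lag k for which p(n-k) appears. Here the deepest term is p(n-2), so the order is 2.

Order 2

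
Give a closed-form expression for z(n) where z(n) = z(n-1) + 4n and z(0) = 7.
Recurrence: z(n) = z(n-1) + 4n, initial: z(0) = 7.
Telescoping: z(n) = z(0) + 4·Σᵢ₌₁ⁿ i = 7 + 4·n(n+1)/2.

z(n) = 4·n(n+1)/2 + 7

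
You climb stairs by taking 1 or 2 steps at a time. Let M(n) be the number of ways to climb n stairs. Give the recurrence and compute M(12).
Condition on the size of the last step (1 to 2): before it there were n-1, …, n-2 stairs climbed, and these cases are disjoint, so M(n) = M(n-1) + M(n-2) (Fibonacci-type sequence).
Initial conditions by direct count (compositions of i into parts ≤ 2): M(1) = 1; M(2) = 2.
Iterating the recurrence: M(3) = 3, M(4) = 5, M(5) = 8, M(6) = 13, M(7) = 21, M(8) = 34, M(9) = 55, M(10) = 89, M(11) = 144, M(12) = 233.

M(n) = M(n-1) + M(n-2), M(1) = 1, M(2) = 2; M(12) = 233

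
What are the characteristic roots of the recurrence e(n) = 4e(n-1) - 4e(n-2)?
Substitute e(n) = rⁿ and divide through by rⁿ⁻²: r² - 4r + 4 = 0
Factor: (r - 2)² = 0, so r = 2 (double root).
General solution: e(n) = (A + Bn)·2ⁿ

Characteristic: r² - 4r + 4 = 0, Roots: r = 2 (double root)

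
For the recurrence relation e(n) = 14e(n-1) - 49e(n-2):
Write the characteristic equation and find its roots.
Substitute e(n) = rⁿ and divide through by rⁿ⁻²: r² - 14r + 49 = 0
Factor: (r - 7)² = 0, so r = 7 (double root).
General solution: e(n) = (A + Bn)·7ⁿ

Characteristic: r² - 14r + 49 = 0, Roots: r = 7 (double root)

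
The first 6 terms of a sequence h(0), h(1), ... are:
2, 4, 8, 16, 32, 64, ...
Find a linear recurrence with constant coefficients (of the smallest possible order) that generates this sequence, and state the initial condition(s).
Look for the lowest-order linear relation among consecutive terms.
Observation: each term is 2× the previous.
Check at n=2: 2·4 = 8. ✓

h(n) = 2 × h(n-1), h(0) = 2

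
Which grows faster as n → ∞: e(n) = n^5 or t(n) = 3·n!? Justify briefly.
Comparing growth rates:
Growth-rate hierarchy: log n ≺ any polynomial ≺ any exponential cⁿ (c>1) ≺ n! ≺ nⁿ.
factorial dominates polynomial degree 5 asymptotically.

t(n) grows faster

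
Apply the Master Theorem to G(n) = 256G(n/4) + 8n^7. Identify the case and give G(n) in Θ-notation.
Master Theorem template: G(n) = a·G(n/b) + f(n).
Here: a=256, b=4, f(n)=8n^7
Compute log_b(a) = log_4(256) = 4.
f(n) = 8n^7 = Ω(n^(4+ε)) with ε = 3, and the regularity condition holds (a·f(n/b) = (a/b^7)·f(n) with a/b^7 = 4^-3 < 1). Case 3: G(n) = Θ(f(n)) = Θ(n^7).

Case 3: G(n) = Θ(n^7)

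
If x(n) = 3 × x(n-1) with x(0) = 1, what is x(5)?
Computing step by step:
x(0) = 1
x(1) = 3 × 1 = 3
x(2) = 3 × 3 = 9
x(3) = 3 × 9 = 27
x(4) = 3 × 27 = 81
x(5) = 3 × 81 = 243

243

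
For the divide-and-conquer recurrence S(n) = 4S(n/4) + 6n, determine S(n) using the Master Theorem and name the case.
Master Theorem template: S(n) = a·S(n/b) + f(n).
Here: a=4, b=4, f(n)=6n
Compute log_b(a) = log_4(4) = 1.
f(n) = 6n = Θ(n). Case 2: S(n) = Θ(n log n).

Case 2: S(n) = Θ(n log n)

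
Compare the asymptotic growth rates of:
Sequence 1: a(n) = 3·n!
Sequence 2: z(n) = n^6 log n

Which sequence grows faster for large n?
Comparing growth rates:
Growth-rate hierarchy: log n ≺ any polynomial ≺ any exponential cⁿ (c>1) ≺ n! ≺ nⁿ.
factorial dominates polynomial degree 6 (with log factor) asymptotically.

a(n) grows faster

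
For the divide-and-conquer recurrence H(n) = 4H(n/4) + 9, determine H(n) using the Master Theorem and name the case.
Master Theorem template: H(n) = a·H(n/b) + f(n).
Here: a=4, b=4, f(n)=9
Compute log_b(a) = log_4(4) = 1.
f(n) = 9 = O(n^(1-ε)) with ε = 1. Case 1: H(n) = Θ(n^log_b(a)) = Θ(n).

Case 1: H(n) = Θ(n)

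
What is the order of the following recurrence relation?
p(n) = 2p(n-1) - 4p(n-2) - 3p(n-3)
The order is the largest lag k for which p(n-k) appears. Here the deepest term is p(n-3), so the order is 3.

Order 3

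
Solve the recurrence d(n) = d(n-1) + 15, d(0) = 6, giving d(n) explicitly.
Recurrence: d(n) = d(n-1) + 15, initial: d(0) = 6.
Each step adds 15, so d(n) = d(0) + 15n = 15n + 6.

d(n) = 15n + 6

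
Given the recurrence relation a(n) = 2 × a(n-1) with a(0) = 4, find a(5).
Computing step by step:
a(0) = 4
a(1) = 2 × 4 = 8
a(2) = 2 × 8 = 16
a(3) = 2 × 16 = 32
a(4) = 2 × 32 = 64
a(5) = 2 × 64 = 128

128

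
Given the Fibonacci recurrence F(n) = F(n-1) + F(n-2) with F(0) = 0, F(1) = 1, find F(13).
Computing the sequence terms:
0, 1, 1, 2, 3, 5, 8, 13, 21, 34, 55, 89, 144, 233

233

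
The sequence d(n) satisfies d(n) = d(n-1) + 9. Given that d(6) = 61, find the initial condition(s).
d(6) = d(0) + 6·9, so d(0) = 61 - 54 = 7.

d(0) = 7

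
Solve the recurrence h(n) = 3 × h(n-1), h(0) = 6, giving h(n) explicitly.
Recurrence: h(n) = 3 × h(n-1), initial: h(0) = 6.
Each term is 3 times the previous, so this is geometric with ratio 3. After n steps: h(n) = h(0)·3ⁿ = 6·3ⁿ.

h(n) = 6·3ⁿ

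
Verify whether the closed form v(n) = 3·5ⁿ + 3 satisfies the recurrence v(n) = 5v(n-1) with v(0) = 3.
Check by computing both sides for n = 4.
From the recurrence with v(0) = 3:
  v(0) = 3, v(1) = 15, v(2) = 75, v(3) = 375, v(4) = 1875
  so the recurrence gives v(4) = 1875.
From the proposed closed form v(n) = 3·5ⁿ + 3:
  v(4) = 1878.
The recurrence gives 1875 but the closed form gives 1878, so the closed form does not satisfy the recurrence.

No, the closed form is incorrect.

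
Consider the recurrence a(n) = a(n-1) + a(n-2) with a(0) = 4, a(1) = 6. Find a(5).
Computing the sequence terms:
4, 6, 10, 16, 26, 42

42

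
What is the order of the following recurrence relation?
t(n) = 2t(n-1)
The order is the largest lag k for which t(n-k) appears. Here the deepest term is t(n-1), so the order is 1.

Order 1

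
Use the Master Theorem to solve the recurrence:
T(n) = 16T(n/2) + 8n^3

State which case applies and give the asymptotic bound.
Master Theorem template: T(n) = a·T(n/b) + f(n).
Here: a=16, b=2, f(n)=8n^3
Compute log_b(a) = log_2(16) = 4.
f(n) = 8n^3 = O(n^(4-ε)) with ε = 1. Case 1: T(n) = Θ(n^log_b(a)) = Θ(n^4).

Case 1: T(n) = Θ(n^4)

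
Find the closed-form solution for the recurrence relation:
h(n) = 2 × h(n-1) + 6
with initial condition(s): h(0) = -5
Recurrence: h(n) = 2 × h(n-1) + 6, initial: h(0) = -5.
Try h(n) = A·2ⁿ + C. Substituting: A·2ⁿ + C = 2(A·2ⁿ⁻¹ + C) + 6 = A·2ⁿ + 2C + 6, so C = 2C + 6, giving C = -6. Then h(0) = A - 6 = -5 gives A = 1.

h(n) = 2ⁿ - 6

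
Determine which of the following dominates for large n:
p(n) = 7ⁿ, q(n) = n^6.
Comparing growth rates:
Growth-rate hierarchy: log n ≺ any polynomial ≺ any exponential cⁿ (c>1) ≺ n! ≺ nⁿ.
exponential base 7 dominates polynomial degree 6 asymptotically.

p(n) grows faster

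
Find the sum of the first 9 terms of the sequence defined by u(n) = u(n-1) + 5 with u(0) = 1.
Computing the sequence terms: 1, 6, 11, 16, 21, 26, 31, 36, 41
Adding these values together:

189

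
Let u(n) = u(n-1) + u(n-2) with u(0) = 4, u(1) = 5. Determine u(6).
Computing the sequence terms:
4, 5, 9, 14, 23, 37, 60

60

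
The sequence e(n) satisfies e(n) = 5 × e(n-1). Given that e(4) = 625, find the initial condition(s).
In general e(n) = 5ⁿ · e(0). At n = 4: e(0) = e(4) / 5^4 = 625 / 625 = 1.

e(0) = 1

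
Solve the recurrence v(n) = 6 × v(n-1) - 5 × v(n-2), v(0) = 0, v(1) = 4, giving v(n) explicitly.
Recurrence: v(n) = 6 × v(n-1) - 5 × v(n-2), initial: v(0) = 0, v(1) = 4.
Characteristic equation: r² - 6r + 5 = 0, which factors as (r - 5)(r - 1) = 0, so r = 5, 1. General solution v(n) = A·5ⁿ + B·1ⁿ. From v(0) = 0: A + B = 0. From v(1) = 4: 5A + 1B = 4. Solving gives A = 1, B = -1.

v(n) = 5ⁿ - 1ⁿ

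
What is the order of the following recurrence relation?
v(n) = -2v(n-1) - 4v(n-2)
The order is the largest lag k for which v(n-k) appears. Here the deepest term is v(n-2), so the order is 2.

Order 2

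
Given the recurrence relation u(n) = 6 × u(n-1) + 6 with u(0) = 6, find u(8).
Computing step by step:
u(0) = 6
u(1) = 6 × 6 + 6 = 42
u(2) = 6 × 42 + 6 = 258
u(3) = 6 × 258 + 6 = 1554
u(4) = 6 × 1554 + 6 = 9330
u(5) = 6 × 9330 + 6 = 55986
u(6) = 6 × 55986 + 6 = 335922
u(7) = 6 × 335922 + 6 = 2015538
u(8) = 6 × 2015538 + 6 = 12093234

12093234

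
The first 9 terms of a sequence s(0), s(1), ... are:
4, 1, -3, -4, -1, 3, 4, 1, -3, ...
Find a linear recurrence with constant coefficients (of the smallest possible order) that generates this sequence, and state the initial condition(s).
Look for the lowest-order linear relation among consecutive terms.
Observation: s(n) - 1·s(n-1) - (-1)·s(n-2) = 0 holds for the shown terms, and no order-1 relation s(n) = α·s(n-1) + β fits.
Check at n=3: 1·-3 + (-1)·1 = -4. ✓

s(n) = s(n-1) - s(n-2), s(0) = 4, s(1) = 1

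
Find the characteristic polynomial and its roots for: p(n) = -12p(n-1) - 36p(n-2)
Substitute p(n) = rⁿ and divide through by rⁿ⁻²: r² + 12r + 36 = 0
Factor: (r + 6)² = 0, so r = -6 (double root).
General solution: p(n) = (A + Bn)·(-6)ⁿ

Characteristic: r² + 12r + 36 = 0, Roots: r = -6 (double root)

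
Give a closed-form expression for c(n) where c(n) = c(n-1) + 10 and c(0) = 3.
Recurrence: c(n) = c(n-1) + 10, initial: c(0) = 3.
Each step adds 10, so c(n) = c(0) + 10n = 10n + 3.

c(n) = 10n + 3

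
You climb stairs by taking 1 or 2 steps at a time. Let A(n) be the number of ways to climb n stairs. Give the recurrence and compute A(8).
Condition on the size of the last step (1 to 2): before it there were n-1, …, n-2 stairs climbed, and these cases are disjoint, so A(n) = A(n-1) + A(n-2) (Fibonacci-type sequence).
Initial conditions by direct count (compositions of i into parts ≤ 2): A(1) = 1; A(2) = 2.
Iterating the recurrence: A(3) = 3, A(4) = 5, A(5) = 8, A(6) = 13, A(7) = 21, A(8) = 34.

A(n) = A(n-1) + A(n-2), A(1) = 1, A(2) = 2; A(8) = 34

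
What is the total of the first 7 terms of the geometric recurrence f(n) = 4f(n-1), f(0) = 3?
Computing the sequence terms: 3, 12, 48, 192, 768, 3072, 12288
Adding these values together:

16383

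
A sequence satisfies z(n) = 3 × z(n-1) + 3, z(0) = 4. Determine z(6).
Computing step by step:
z(0) = 4
z(1) = 3 × 4 + 3 = 15
z(2) = 3 × 15 + 3 = 48
z(3) = 3 × 48 + 3 = 147
z(4) = 3 × 147 + 3 = 444
z(5) = 3 × 444 + 3 = 1335
z(6) = 3 × 1335 + 3 = 4008

4008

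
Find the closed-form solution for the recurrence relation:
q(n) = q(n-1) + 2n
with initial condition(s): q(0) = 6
Recurrence: q(n) = q(n-1) + 2n, initial: q(0) = 6.
Telescoping: q(n) = q(0) + 2·Σᵢ₌₁ⁿ i = 6 + 2·n(n+1)/2.

q(n) = 2·n(n+1)/2 + 6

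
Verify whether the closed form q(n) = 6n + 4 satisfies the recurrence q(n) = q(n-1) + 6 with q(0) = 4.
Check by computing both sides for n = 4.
From the recurrence with q(0) = 4:
  q(0) = 4, q(1) = 10, q(2) = 16, q(3) = 22, q(4) = 28
  so the recurrence gives q(4) = 28.
From the proposed closed form q(n) = 6n + 4:
  q(4) = 28.
Both sides give 28 at n = 4, and the initial condition(s) match, so the closed form is consistent.

Yes, the closed form is correct.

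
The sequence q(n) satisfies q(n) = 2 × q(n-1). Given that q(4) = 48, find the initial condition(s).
In general q(n) = 2ⁿ · q(0). At n = 4: q(0) = q(4) / 2^4 = 48 / 16 = 3.

q(0) = 3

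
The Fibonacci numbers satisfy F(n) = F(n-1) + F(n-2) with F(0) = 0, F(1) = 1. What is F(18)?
Computing the sequence terms:
0, 1, 1, 2, 3, 5, 8, 13, 21, 34, 55, 89, 144, 233, 377, 610, 987, 1597, 2584

2584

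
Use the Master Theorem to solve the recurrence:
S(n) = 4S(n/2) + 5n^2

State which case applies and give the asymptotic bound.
Master Theorem template: S(n) = a·S(n/b) + f(n).
Here: a=4, b=2, f(n)=5n^2
Compute log_b(a) = log_2(4) = 2.
f(n) = 5n^2 = Θ(n^2). Case 2: S(n) = Θ(n^2 log n).

Case 2: S(n) = Θ(n^2 log n)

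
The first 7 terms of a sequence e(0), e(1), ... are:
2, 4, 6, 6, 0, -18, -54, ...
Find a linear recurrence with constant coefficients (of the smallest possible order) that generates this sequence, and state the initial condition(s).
Look for the lowest-order linear relation among consecutive terms.
Observation: e(n) - 3·e(n-1) - (-3)·e(n-2) = 0 holds for the shown terms, and no order-1 relation e(n) = α·e(n-1) + β fits.
Check at n=3: 3·6 + (-3)·4 = 6. ✓

e(n) = 3e(n-1) - 3e(n-2), e(0) = 2, e(1) = 4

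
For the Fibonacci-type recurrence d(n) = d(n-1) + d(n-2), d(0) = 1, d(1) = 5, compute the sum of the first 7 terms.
Computing the sequence terms: 1, 5, 6, 11, 17, 28, 45
Adding these values together:

113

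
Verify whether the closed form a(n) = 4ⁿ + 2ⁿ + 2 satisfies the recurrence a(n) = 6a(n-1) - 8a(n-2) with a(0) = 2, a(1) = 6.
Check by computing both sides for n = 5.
From the recurrence with a(0) = 2, a(1) = 6:
  a(0) = 2, a(1) = 6, a(2) = 20, a(3) = 72, a(4) = 272, a(5) = 1056
  so the recurrence gives a(5) = 1056.
From the proposed closed form a(n) = 4ⁿ + 2ⁿ + 2:
  a(5) = 1058.
The recurrence gives 1056 but the closed form gives 1058, so the closed form does not satisfy the recurrence.

No, the closed form is incorrect.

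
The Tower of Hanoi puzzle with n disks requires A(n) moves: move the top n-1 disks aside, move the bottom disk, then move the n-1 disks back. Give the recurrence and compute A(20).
Moving n disks = move the top n-1 disks aside (A(n-1) moves) + move the largest disk (1 move) + move the n-1 disks back on top (A(n-1) moves), so A(n) = 2A(n-1) + 1, with A(1) = 1 (a single disk takes one move).
First terms: 1, 3, 7, 15, 31, 63, … — each is one less than a power of 2. Indeed A(n) + 1 = 2(A(n-1) + 1) with A(1) + 1 = 2, so A(n) + 1 = 2ⁿ and A(n) = 2ⁿ - 1.
Hence A(20) = 2^20 - 1 = 1048576 - 1 = 1048575.

A(n) = 2A(n-1) + 1, A(1) = 1; A(20) = 1048575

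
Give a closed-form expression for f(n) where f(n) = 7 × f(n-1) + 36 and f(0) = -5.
Recurrence: f(n) = 7 × f(n-1) + 36, initial: f(0) = -5.
Try f(n) = A·7ⁿ + C. Substituting: A·7ⁿ + C = 7(A·7ⁿ⁻¹ + C) + 36 = A·7ⁿ + 7C + 36, so C = 7C + 36, giving C = -6. Then f(0) = A - 6 = -5 gives A = 1.

f(n) = 7ⁿ - 6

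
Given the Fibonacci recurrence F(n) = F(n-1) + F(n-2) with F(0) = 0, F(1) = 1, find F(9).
Computing the sequence terms:
0, 1, 1, 2, 3, 5, 8, 13, 21, 34

34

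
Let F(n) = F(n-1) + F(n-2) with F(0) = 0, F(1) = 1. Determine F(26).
Computing the sequence terms:
0, 1, 1, 2, 3, 5, 8, 13, 21, 34, 55, 89, 144, 233, 377, 610, 987, 1597, 2584, 4181, 6765, 10946, 17711, 28657, 46368, 75025, 121393

121393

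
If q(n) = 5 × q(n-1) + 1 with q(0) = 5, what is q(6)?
Computing step by step:
q(0) = 5
q(1) = 5 × 5 + 1 = 26
q(2) = 5 × 26 + 1 = 131
q(3) = 5 × 131 + 1 = 656
q(4) = 5 × 656 + 1 = 3281
q(5) = 5 × 3281 + 1 = 16406
q(6) = 5 × 16406 + 1 = 82031

82031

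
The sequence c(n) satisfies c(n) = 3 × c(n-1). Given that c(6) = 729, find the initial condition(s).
In general c(n) = 3ⁿ · c(0). At n = 6: c(0) = c(6) / 3^6 = 729 / 729 = 1.

c(0) = 1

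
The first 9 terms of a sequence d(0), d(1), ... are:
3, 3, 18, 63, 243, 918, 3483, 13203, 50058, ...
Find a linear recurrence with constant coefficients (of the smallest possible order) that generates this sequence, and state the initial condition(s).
Look for the lowest-order linear relation among consecutive terms.
Observation: d(n) - 3·d(n-1) - (3)·d(n-2) = 0 holds for the shown terms, and no order-1 relation d(n) = α·d(n-1) + β fits.
Check at n=3: 3·18 + (3)·3 = 63. ✓

d(n) = 3d(n-1) + 3d(n-2), d(0) = 3, d(1) = 3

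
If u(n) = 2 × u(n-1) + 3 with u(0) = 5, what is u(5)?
Computing step by step:
u(0) = 5
u(1) = 2 × 5 + 3 = 13
u(2) = 2 × 13 + 3 = 29
u(3) = 2 × 29 + 3 = 61
u(4) = 2 × 61 + 3 = 125
u(5) = 2 × 125 + 3 = 253

253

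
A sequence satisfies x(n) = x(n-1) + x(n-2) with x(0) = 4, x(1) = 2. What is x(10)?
Computing the sequence terms:
4, 2, 6, 8, 14, 22, 36, 58, 94, 152, 246

246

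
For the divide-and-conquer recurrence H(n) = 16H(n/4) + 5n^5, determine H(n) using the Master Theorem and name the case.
Master Theorem template: H(n) = a·H(n/b) + f(n).
Here: a=16, b=4, f(n)=5n^5
Compute log_b(a) = log_4(16) = 2.
f(n) = 5n^5 = Ω(n^(2+ε)) with ε = 3, and the regularity condition holds (a·f(n/b) = (a/b^5)·f(n) with a/b^5 = 4^-3 < 1). Case 3: H(n) = Θ(f(n)) = Θ(n^5).

Case 3: H(n) = Θ(n^5)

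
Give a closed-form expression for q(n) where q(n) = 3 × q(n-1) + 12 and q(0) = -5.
Recurrence: q(n) = 3 × q(n-1) + 12, initial: q(0) = -5.
Try q(n) = A·3ⁿ + C. Substituting: A·3ⁿ + C = 3(A·3ⁿ⁻¹ + C) + 12 = A·3ⁿ + 3C + 12, so C = 3C + 12, giving C = -6. Then q(0) = A - 6 = -5 gives A = 1.

q(n) = 3ⁿ - 6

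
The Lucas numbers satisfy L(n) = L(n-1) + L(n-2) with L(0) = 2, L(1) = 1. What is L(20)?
Computing the sequence terms:
2, 1, 3, 4, 7, 11, 18, 29, 47, 76, 123, 199, 322, 521, 843, 1364, 2207, 3571, 5778, 9349, 15127

15127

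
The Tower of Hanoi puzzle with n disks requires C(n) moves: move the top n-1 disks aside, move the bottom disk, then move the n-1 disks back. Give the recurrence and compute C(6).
Moving n disks = move the top n-1 disks aside (C(n-1) moves) + move the largest disk (1 move) + move the n-1 disks back on top (C(n-1) moves), so C(n) = 2C(n-1) + 1, with C(1) = 1 (a single disk takes one move).
First terms: 1, 3, 7, 15, 31, 63, … — each is one less than a power of 2. Indeed C(n) + 1 = 2(C(n-1) + 1) with C(1) + 1 = 2, so C(n) + 1 = 2ⁿ and C(n) = 2ⁿ - 1.
Hence C(6) = 2^6 - 1 = 64 - 1 = 63.

C(n) = 2C(n-1) + 1, C(1) = 1; C(6) = 63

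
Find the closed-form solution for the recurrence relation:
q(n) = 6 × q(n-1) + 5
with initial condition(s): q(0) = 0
Recurrence: q(n) = 6 × q(n-1) + 5, initial: q(0) = 0.
Try q(n) = A·6ⁿ + C. Substituting: A·6ⁿ + C = 6(A·6ⁿ⁻¹ + C) + 5 = A·6ⁿ + 6C + 5, so C = 6C + 5, giving C = -1. Then q(0) = A - 1 = 0 gives A = 1.

q(n) = 6ⁿ - 1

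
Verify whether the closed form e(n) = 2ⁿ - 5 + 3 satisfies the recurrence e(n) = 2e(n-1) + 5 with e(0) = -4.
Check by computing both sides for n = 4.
From the recurrence with e(0) = -4:
  e(0) = -4, e(1) = -3, e(2) = -1, e(3) = 3, e(4) = 11
  so the recurrence gives e(4) = 11.
From the proposed closed form e(n) = 2ⁿ - 5 + 3:
  e(4) = 14.
The recurrence gives 11 but the closed form gives 14, so the closed form does not satisfy the recurrence.

No, the closed form is incorrect.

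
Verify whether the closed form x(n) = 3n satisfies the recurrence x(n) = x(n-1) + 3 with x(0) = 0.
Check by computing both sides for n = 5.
From the recurrence with x(0) = 0:
  x(0) = 0, x(1) = 3, x(2) = 6, x(3) = 9, x(4) = 12, x(5) = 15
  so the recurrence gives x(5) = 15.
From the proposed closed form x(n) = 3n:
  x(5) = 15.
Both sides give 15 at n = 5, and the initial condition(s) match, so the closed form is consistent.

Yes, the closed form is correct.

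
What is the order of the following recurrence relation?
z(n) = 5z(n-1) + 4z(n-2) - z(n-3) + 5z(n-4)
The order is the largest lag k for which z(n-k) appears. Here the deepest term is z(n-4), so the order is 4.

Order 4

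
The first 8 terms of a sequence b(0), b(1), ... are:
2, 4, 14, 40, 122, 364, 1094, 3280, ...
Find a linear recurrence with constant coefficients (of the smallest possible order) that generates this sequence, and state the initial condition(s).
Look for the lowest-order linear relation among consecutive terms.
Observation: b(n) - 2·b(n-1) - (3)·b(n-2) = 0 holds for the shown terms, and no order-1 relation b(n) = α·b(n-1) + β fits.
Check at n=3: 2·14 + (3)·4 = 40. ✓

b(n) = 2b(n-1) + 3b(n-2), b(0) = 2, b(1) = 4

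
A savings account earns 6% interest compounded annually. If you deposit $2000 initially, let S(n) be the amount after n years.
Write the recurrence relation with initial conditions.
Each year the balance grows by 6%, i.e. is multiplied by 1 + 6/100 = 1.06, so S(n) = 1.06 × S(n-1). The initial deposit gives S(0) = 2000.
Unrolling gives the closed form S(n) = 2000 × (1.06)ⁿ.

S(n) = 1.06 × S(n-1), S(0) = 2000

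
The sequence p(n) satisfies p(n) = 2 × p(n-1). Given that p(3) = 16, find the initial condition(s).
In general p(n) = 2ⁿ · p(0). At n = 3: p(0) = p(3) / 2^3 = 16 / 8 = 2.

p(0) = 2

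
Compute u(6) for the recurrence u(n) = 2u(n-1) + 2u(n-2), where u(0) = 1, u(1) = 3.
Computing the sequence terms:
1, 3, 8, 22, 60, 164, 448

448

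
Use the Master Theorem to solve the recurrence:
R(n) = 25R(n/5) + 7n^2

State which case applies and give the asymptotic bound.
Master Theorem template: R(n) = a·R(n/b) + f(n).
Here: a=25, b=5, f(n)=7n^2
Compute log_b(a) = log_5(25) = 2.
f(n) = 7n^2 = Θ(n^2). Case 2: R(n) = Θ(n^2 log n).

Case 2: R(n) = Θ(n^2 log n)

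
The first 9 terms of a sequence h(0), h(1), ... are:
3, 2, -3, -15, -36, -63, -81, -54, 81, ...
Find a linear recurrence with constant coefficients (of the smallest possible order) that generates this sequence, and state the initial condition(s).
Look for the lowest-order linear relation among consecutive terms.
Observation: h(n) - 3·h(n-1) - (-3)·h(n-2) = 0 holds for the shown terms, and no order-1 relation h(n) = α·h(n-1) + β fits.
Check at n=3: 3·-3 + (-3)·2 = -15. ✓

h(n) = 3h(n-1) - 3h(n-2), h(0) = 3, h(1) = 2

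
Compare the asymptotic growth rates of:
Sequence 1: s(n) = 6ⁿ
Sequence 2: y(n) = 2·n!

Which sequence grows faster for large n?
Comparing growth rates:
Growth-rate hierarchy: log n ≺ any polynomial ≺ any exponential cⁿ (c>1) ≺ n! ≺ nⁿ.
factorial dominates exponential base 6 asymptotically.

y(n) grows faster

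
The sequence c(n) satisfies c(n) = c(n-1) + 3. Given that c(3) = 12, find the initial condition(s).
c(3) = c(0) + 3·3, so c(0) = 12 - 9 = 3.

c(0) = 3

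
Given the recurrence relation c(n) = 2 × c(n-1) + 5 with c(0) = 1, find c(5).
Computing step by step:
c(0) = 1
c(1) = 2 × 1 + 5 = 7
c(2) = 2 × 7 + 5 = 19
c(3) = 2 × 19 + 5 = 43
c(4) = 2 × 43 + 5 = 91
c(5) = 2 × 91 + 5 = 187

187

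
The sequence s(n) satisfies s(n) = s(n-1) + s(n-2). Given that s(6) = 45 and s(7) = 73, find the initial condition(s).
Work backwards using s(k) = s(k+2) - s(k+1):
s(5) = s(7) - s(6) = 73 - 45 = 28
s(4) = s(6) - s(5) = 45 - 28 = 17
s(3) = s(5) - s(4) = 28 - 17 = 11
s(2) = s(4) - s(3) = 17 - 11 = 6
s(1) = s(3) - s(2) = 11 - 6 = 5
s(0) = s(2) - s(1) = 6 - 5 = 1

s(0) = 1, s(1) = 5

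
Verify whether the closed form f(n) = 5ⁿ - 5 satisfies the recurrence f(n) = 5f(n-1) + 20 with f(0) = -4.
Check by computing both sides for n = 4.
From the recurrence with f(0) = -4:
  f(0) = -4, f(1) = 0, f(2) = 20, f(3) = 120, f(4) = 620
  so the recurrence gives f(4) = 620.
From the proposed closed form f(n) = 5ⁿ - 5:
  f(4) = 620.
Both sides give 620 at n = 4, and the initial condition(s) match, so the closed form is consistent.

Yes, the closed form is correct.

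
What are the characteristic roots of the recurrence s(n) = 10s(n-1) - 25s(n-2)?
Substitute s(n) = rⁿ and divide through by rⁿ⁻²: r² - 10r + 25 = 0
Factor: (r - 5)² = 0, so r = 5 (double root).
General solution: s(n) = (A + Bn)·5ⁿ

Characteristic: r² - 10r + 25 = 0, Roots: r = 5 (double root)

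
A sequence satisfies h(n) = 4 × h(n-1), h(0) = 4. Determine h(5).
Computing step by step:
h(0) = 4
h(1) = 4 × 4 = 16
h(2) = 4 × 16 = 64
h(3) = 4 × 64 = 256
h(4) = 4 × 256 = 1024
h(5) = 4 × 1024 = 4096

4096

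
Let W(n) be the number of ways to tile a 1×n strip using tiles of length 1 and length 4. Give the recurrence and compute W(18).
Condition on the last tile: it has length 1 (leaving a 1×(n-1) strip) or length 4 (leaving a 1×(n-4) strip), so W(n) = W(n-1) + W(n-4) (order-4 linear recurrence).
For 0 ≤ i < 4 only unit tiles fit, so W(i) = 1.
Iterating the recurrence: W(4) = 2, W(5) = 3, W(6) = 4, W(7) = 5, W(8) = 7, W(9) = 10, W(10) = 14, W(11) = 19, W(12) = 26, W(13) = 36, W(14) = 50, W(15) = 69, W(16) = 95, W(17) = 131, W(18) = 181.

W(n) = W(n-1) + W(n-4), with W(i) = 1 for 0 ≤ i < 4; W(18) = 181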